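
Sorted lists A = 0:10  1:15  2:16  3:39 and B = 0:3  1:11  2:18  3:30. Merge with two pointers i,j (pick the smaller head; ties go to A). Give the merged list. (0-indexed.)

[i=0,j=0] A[i]=10>B[j]=3 take 3 → j++
[i=0,j=1] A[i]=10<=B[j]=11 take 10 → i++
[i=1,j=1] A[i]=15>B[j]=11 take 11 → j++
[i=1,j=2] A[i]=15<=B[j]=18 take 15 → i++
[i=2,j=2] A[i]=16<=B[j]=18 take 16 → i++
[i=3,j=2] A[i]=39>B[j]=18 take 18 → j++
[i=3,j=3] A[i]=39>B[j]=30 take 30 → j++
[i=3,j=4] B done, take A[i]=39 → i++

[3, 10, 11, 15, 16, 18, 30, 39]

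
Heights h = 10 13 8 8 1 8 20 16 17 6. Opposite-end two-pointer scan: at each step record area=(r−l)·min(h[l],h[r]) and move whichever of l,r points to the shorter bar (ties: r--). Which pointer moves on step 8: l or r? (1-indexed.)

r

[1,10] min(10,6)*9=54 best=54 * → r--
[1,9] min(10,17)*8=80 best=80 * → l++
[2,9] min(13,17)*7=91 best=91 * → l++
[3,9] min(8,17)*6=48 best=91 → l++
[4,9] min(8,17)*5=40 best=91 → l++
[5,9] min(1,17)*4=4 best=91 → l++
[6,9] min(8,17)*3=24 best=91 → l++
[7,9] min(20,17)*2=34 best=91 → r--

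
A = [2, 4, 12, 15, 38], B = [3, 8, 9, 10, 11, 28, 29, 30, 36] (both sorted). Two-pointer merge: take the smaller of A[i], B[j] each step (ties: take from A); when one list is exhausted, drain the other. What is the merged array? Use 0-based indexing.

[i=0,j=0] A[i]=2<=B[j]=3 take 2 → i++
[i=1,j=0] A[i]=4>B[j]=3 take 3 → j++
[i=1,j=1] A[i]=4<=B[j]=8 take 4 → i++
[i=2,j=1] A[i]=12>B[j]=8 take 8 → j++
[i=2,j=2] A[i]=12>B[j]=9 take 9 → j++
[i=2,j=3] A[i]=12>B[j]=10 take 10 → j++
[i=2,j=4] A[i]=12>B[j]=11 take 11 → j++
[i=2,j=5] A[i]=12<=B[j]=28 take 12 → i++
[i=3,j=5] A[i]=15<=B[j]=28 take 15 → i++
[i=4,j=5] A[i]=38>B[j]=28 take 28 → j++
[i=4,j=6] A[i]=38>B[j]=29 take 29 → j++
[i=4,j=7] A[i]=38>B[j]=30 take 30 → j++
[i=4,j=8] A[i]=38>B[j]=36 take 36 → j++
[i=4,j=9] B done, take A[i]=38 → i++

[2, 3, 4, 8, 9, 10, 11, 12, 15, 28, 29, 30, 36, 38]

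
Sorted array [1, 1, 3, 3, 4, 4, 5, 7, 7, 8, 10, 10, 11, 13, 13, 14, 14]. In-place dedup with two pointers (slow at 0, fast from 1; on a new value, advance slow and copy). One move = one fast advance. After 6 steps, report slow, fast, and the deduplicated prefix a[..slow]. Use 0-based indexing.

slow=3, fast=7, prefix=[1, 3, 4, 5]

slow=0 fast=1: a[fast]=1=a[slow] dup, fast++
slow=0 fast=2: a[fast]=3≠a[slow]=1 write a[1]=3, slow++,fast++
slow=1 fast=3: a[fast]=3=a[slow] dup, fast++
slow=1 fast=4: a[fast]=4≠a[slow]=3 write a[2]=4, slow++,fast++
slow=2 fast=5: a[fast]=4=a[slow] dup, fast++
slow=2 fast=6: a[fast]=5≠a[slow]=4 write a[3]=5, slow++,fast++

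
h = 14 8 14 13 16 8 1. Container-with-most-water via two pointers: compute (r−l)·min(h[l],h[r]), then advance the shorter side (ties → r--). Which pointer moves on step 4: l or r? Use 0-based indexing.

l

l=0 r=6: min(14,1)*6=6 best=6 *, r--
l=0 r=5: min(14,8)*5=40 best=40 *, r--
l=0 r=4: min(14,16)*4=56 best=56 *, l++
l=1 r=4: min(8,16)*3=24 best=56, l++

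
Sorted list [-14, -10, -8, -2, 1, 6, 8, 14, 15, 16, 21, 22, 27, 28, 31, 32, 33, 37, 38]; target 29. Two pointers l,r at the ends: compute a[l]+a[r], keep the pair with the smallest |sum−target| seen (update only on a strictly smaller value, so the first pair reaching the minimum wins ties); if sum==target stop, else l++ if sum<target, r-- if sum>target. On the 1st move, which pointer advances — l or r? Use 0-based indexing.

l

[0,18] -14+38=24 d=5 * → l++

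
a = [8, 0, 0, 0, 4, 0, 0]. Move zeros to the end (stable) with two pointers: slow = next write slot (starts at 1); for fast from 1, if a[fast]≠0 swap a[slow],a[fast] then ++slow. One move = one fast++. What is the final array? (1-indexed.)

slow=1 fast=1: a[fast]=8≠0 swap→a[1]=8, slow++,fast++
slow=2 fast=2: a[fast]=0, fast++
slow=2 fast=3: a[fast]=0, fast++
slow=2 fast=4: a[fast]=0, fast++
slow=2 fast=5: a[fast]=4≠0 swap→a[2]=4, slow++,fast++
slow=3 fast=6: a[fast]=0, fast++
slow=3 fast=7: a[fast]=0, fast++

[8, 4, 0, 0, 0, 0, 0]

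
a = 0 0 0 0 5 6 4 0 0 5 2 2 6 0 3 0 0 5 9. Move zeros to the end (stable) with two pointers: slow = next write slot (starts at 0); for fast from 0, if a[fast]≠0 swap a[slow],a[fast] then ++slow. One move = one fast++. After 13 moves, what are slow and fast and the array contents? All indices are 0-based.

slow=0 fast=0: a[fast]=0, fast++
slow=0 fast=1: a[fast]=0, fast++
slow=0 fast=2: a[fast]=0, fast++
slow=0 fast=3: a[fast]=0, fast++
slow=0 fast=4: a[fast]=5≠0 swap→a[0]=5, slow++,fast++
slow=1 fast=5: a[fast]=6≠0 swap→a[1]=6, slow++,fast++
slow=2 fast=6: a[fast]=4≠0 swap→a[2]=4, slow++,fast++
slow=3 fast=7: a[fast]=0, fast++
slow=3 fast=8: a[fast]=0, fast++
slow=3 fast=9: a[fast]=5≠0 swap→a[3]=5, slow++,fast++
slow=4 fast=10: a[fast]=2≠0 swap→a[4]=2, slow++,fast++
slow=5 fast=11: a[fast]=2≠0 swap→a[5]=2, slow++,fast++
slow=6 fast=12: a[fast]=6≠0 swap→a[6]=6, slow++,fast++

slow=7, fast=13, a=[5, 6, 4, 5, 2, 2, 6, 0, 0, 0, 0, 0, 0, 0, 3, 0, 0, 5, 9]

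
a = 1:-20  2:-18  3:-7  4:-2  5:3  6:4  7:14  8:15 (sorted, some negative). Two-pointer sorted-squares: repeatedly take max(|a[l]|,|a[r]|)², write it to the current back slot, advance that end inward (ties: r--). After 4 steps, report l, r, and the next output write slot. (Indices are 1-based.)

l=3, r=6, next write slot=4

[1,8] |-20|>|15| out[8]=400 → l++
[2,8] |-18|>|15| out[7]=324 → l++
[3,8] |-7|<=|15| out[6]=225 → r--
[3,7] |-7|<=|14| out[5]=196 → r--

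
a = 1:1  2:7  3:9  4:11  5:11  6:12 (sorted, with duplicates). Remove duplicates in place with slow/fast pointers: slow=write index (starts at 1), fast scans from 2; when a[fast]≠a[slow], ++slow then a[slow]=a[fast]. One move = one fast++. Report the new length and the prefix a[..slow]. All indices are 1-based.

(s=1,f=2) a[fast]=7≠a[slow]=1 write a[2]=7 → slow++,fast++
(s=2,f=3) a[fast]=9≠a[slow]=7 write a[3]=9 → slow++,fast++
(s=3,f=4) a[fast]=11≠a[slow]=9 write a[4]=11 → slow++,fast++
(s=4,f=5) a[fast]=11=a[slow] dup → fast++
(s=4,f=6) a[fast]=12≠a[slow]=11 write a[5]=12 → slow++,fast++

length 5; prefix = [1, 7, 9, 11, 12]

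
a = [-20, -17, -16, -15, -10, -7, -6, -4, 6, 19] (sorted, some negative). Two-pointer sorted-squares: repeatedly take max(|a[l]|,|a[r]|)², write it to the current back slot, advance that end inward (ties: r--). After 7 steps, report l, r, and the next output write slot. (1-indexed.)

l=7, r=9, next write slot=3

l=1 r=10: |-20|>|19| out[10]=400, l++
l=2 r=10: |-17|<=|19| out[9]=361, r--
l=2 r=9: |-17|>|6| out[8]=289, l++
l=3 r=9: |-16|>|6| out[7]=256, l++
l=4 r=9: |-15|>|6| out[6]=225, l++
l=5 r=9: |-10|>|6| out[5]=100, l++
l=6 r=9: |-7|>|6| out[4]=49, l++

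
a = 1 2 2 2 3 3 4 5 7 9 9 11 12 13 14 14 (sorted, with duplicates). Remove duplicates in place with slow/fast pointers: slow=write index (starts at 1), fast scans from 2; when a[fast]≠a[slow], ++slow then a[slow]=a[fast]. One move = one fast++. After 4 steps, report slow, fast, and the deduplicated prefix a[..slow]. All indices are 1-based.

slow=1 fast=2: a[fast]=2≠a[slow]=1 write a[2]=2, slow++,fast++
slow=2 fast=3: a[fast]=2=a[slow] dup, fast++
slow=2 fast=4: a[fast]=2=a[slow] dup, fast++
slow=2 fast=5: a[fast]=3≠a[slow]=2 write a[3]=3, slow++,fast++

slow=3, fast=6, prefix=[1, 2, 3]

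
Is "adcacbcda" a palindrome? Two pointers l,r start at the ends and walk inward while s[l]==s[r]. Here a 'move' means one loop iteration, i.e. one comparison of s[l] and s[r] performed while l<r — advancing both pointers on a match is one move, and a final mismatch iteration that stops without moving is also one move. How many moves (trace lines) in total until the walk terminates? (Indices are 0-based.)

4 moves

[0,8] 'a'=='a' → l++,r--
[1,7] 'd'=='d' → l++,r--
[2,6] 'c'=='c' → l++,r--
[3,5] 'a'!='b' → stop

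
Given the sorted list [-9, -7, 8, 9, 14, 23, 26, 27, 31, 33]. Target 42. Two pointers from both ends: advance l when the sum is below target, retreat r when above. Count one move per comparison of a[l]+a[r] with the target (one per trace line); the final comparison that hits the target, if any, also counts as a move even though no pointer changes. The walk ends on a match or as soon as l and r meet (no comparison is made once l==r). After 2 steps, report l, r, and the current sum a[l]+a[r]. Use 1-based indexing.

l=3, r=10, sum=41

l=1 r=10: -9+33=24 <42, l++
l=2 r=10: -7+33=26 <42, l++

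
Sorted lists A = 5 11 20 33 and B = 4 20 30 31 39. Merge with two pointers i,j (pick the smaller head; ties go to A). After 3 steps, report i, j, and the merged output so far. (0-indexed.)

[i=0,j=0] A[i]=5>B[j]=4 take 4 → j++
[i=0,j=1] A[i]=5<=B[j]=20 take 5 → i++
[i=1,j=1] A[i]=11<=B[j]=20 take 11 → i++

i=2, j=1, merged so far=[4, 5, 11]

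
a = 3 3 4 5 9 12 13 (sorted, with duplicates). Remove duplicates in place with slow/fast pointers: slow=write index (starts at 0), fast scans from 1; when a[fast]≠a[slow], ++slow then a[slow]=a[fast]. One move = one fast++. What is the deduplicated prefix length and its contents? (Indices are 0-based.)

length 6; prefix = [3, 4, 5, 9, 12, 13]

slow=0 fast=1: a[fast]=3=a[slow] dup, fast++
slow=0 fast=2: a[fast]=4≠a[slow]=3 write a[1]=4, slow++,fast++
slow=1 fast=3: a[fast]=5≠a[slow]=4 write a[2]=5, slow++,fast++
slow=2 fast=4: a[fast]=9≠a[slow]=5 write a[3]=9, slow++,fast++
slow=3 fast=5: a[fast]=12≠a[slow]=9 write a[4]=12, slow++,fast++
slow=4 fast=6: a[fast]=13≠a[slow]=12 write a[5]=13, slow++,fast++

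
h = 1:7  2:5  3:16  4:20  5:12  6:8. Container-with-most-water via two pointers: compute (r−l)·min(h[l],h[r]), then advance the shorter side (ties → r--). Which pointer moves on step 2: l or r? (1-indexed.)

l

[1,6] min(7,8)*5=35 best=35 * → l++
[2,6] min(5,8)*4=20 best=35 → l++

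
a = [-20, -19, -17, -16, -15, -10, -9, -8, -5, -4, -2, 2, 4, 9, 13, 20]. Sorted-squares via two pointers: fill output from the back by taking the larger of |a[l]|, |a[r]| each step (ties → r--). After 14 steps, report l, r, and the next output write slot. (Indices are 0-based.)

l=0 r=15: |-20|<=|20| out[15]=400, r--
l=0 r=14: |-20|>|13| out[14]=400, l++
l=1 r=14: |-19|>|13| out[13]=361, l++
l=2 r=14: |-17|>|13| out[12]=289, l++
l=3 r=14: |-16|>|13| out[11]=256, l++
l=4 r=14: |-15|>|13| out[10]=225, l++
l=5 r=14: |-10|<=|13| out[9]=169, r--
l=5 r=13: |-10|>|9| out[8]=100, l++
l=6 r=13: |-9|<=|9| out[7]=81, r--
l=6 r=12: |-9|>|4| out[6]=81, l++
l=7 r=12: |-8|>|4| out[5]=64, l++
l=8 r=12: |-5|>|4| out[4]=25, l++
l=9 r=12: |-4|<=|4| out[3]=16, r--
l=9 r=11: |-4|>|2| out[2]=16, l++

l=10, r=11, next write slot=1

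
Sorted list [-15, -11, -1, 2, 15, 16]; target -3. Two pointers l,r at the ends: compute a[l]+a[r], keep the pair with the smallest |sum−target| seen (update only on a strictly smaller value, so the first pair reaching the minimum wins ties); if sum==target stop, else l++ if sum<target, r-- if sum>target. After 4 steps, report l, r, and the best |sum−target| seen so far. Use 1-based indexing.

l=3, r=4, best |Δ|=3

[1,6] -15+16=1 d=4 * → r--
[1,5] -15+15=0 d=3 * → r--
[1,4] -15+2=-13 d=10 → l++
[2,4] -11+2=-9 d=6 → l++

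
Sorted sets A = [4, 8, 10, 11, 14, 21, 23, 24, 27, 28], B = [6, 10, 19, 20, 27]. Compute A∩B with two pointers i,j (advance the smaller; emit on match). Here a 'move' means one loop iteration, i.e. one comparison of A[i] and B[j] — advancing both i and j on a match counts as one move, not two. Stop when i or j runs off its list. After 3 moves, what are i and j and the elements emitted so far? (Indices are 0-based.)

[i=0,j=0] 4<6 → i++
[i=1,j=0] 8>6 → j++
[i=1,j=1] 8<10 → i++

i=2, j=1, emitted=[]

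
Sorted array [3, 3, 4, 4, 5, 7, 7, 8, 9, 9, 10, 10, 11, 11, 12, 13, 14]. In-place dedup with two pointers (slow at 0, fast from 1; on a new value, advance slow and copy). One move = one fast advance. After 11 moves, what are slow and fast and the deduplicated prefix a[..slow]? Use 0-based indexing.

(s=0,f=1) a[fast]=3=a[slow] dup → fast++
(s=0,f=2) a[fast]=4≠a[slow]=3 write a[1]=4 → slow++,fast++
(s=1,f=3) a[fast]=4=a[slow] dup → fast++
(s=1,f=4) a[fast]=5≠a[slow]=4 write a[2]=5 → slow++,fast++
(s=2,f=5) a[fast]=7≠a[slow]=5 write a[3]=7 → slow++,fast++
(s=3,f=6) a[fast]=7=a[slow] dup → fast++
(s=3,f=7) a[fast]=8≠a[slow]=7 write a[4]=8 → slow++,fast++
(s=4,f=8) a[fast]=9≠a[slow]=8 write a[5]=9 → slow++,fast++
(s=5,f=9) a[fast]=9=a[slow] dup → fast++
(s=5,f=10) a[fast]=10≠a[slow]=9 write a[6]=10 → slow++,fast++
(s=6,f=11) a[fast]=10=a[slow] dup → fast++

slow=6, fast=12, prefix=[3, 4, 5, 7, 8, 9, 10]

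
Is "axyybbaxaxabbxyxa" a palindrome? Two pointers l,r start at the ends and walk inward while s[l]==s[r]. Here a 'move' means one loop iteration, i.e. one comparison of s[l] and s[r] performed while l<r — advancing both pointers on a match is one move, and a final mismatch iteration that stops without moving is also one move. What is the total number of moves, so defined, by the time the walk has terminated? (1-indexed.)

4 moves

[1,17] 'a'=='a' → l++,r--
[2,16] 'x'=='x' → l++,r--
[3,15] 'y'=='y' → l++,r--
[4,14] 'y'!='x' → stop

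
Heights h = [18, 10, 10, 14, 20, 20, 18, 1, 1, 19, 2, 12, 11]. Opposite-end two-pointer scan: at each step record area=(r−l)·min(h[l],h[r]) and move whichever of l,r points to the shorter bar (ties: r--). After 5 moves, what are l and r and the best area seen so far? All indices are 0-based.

l=0 r=12: min(18,11)*12=132 best=132 *, r--
l=0 r=11: min(18,12)*11=132 best=132, r--
l=0 r=10: min(18,2)*10=20 best=132, r--
l=0 r=9: min(18,19)*9=162 best=162 *, l++
l=1 r=9: min(10,19)*8=80 best=162, l++

l=2, r=9, best area=162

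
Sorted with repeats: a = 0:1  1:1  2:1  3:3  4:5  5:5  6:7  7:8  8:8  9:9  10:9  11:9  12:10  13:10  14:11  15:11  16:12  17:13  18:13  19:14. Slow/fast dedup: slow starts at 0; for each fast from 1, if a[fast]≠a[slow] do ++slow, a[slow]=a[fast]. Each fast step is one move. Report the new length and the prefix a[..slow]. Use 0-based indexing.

length 11; prefix = [1, 3, 5, 7, 8, 9, 10, 11, 12, 13, 14]

(s=0,f=1) a[fast]=1=a[slow] dup → fast++
(s=0,f=2) a[fast]=1=a[slow] dup → fast++
(s=0,f=3) a[fast]=3≠a[slow]=1 write a[1]=3 → slow++,fast++
(s=1,f=4) a[fast]=5≠a[slow]=3 write a[2]=5 → slow++,fast++
(s=2,f=5) a[fast]=5=a[slow] dup → fast++
(s=2,f=6) a[fast]=7≠a[slow]=5 write a[3]=7 → slow++,fast++
(s=3,f=7) a[fast]=8≠a[slow]=7 write a[4]=8 → slow++,fast++
(s=4,f=8) a[fast]=8=a[slow] dup → fast++
(s=4,f=9) a[fast]=9≠a[slow]=8 write a[5]=9 → slow++,fast++
(s=5,f=10) a[fast]=9=a[slow] dup → fast++
(s=5,f=11) a[fast]=9=a[slow] dup → fast++
(s=5,f=12) a[fast]=10≠a[slow]=9 write a[6]=10 → slow++,fast++
(s=6,f=13) a[fast]=10=a[slow] dup → fast++
(s=6,f=14) a[fast]=11≠a[slow]=10 write a[7]=11 → slow++,fast++
(s=7,f=15) a[fast]=11=a[slow] dup → fast++
(s=7,f=16) a[fast]=12≠a[slow]=11 write a[8]=12 → slow++,fast++
(s=8,f=17) a[fast]=13≠a[slow]=12 write a[9]=13 → slow++,fast++
(s=9,f=18) a[fast]=13=a[slow] dup → fast++
(s=9,f=19) a[fast]=14≠a[slow]=13 write a[10]=14 → slow++,fast++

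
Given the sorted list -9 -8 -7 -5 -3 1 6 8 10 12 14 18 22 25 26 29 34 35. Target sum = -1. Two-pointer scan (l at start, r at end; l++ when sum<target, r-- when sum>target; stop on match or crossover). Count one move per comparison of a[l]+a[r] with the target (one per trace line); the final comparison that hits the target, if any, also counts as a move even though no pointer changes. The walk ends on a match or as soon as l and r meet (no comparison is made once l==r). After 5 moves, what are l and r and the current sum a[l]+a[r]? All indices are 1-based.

l=1 r=18: -9+35=26 >-1, r--
l=1 r=17: -9+34=25 >-1, r--
l=1 r=16: -9+29=20 >-1, r--
l=1 r=15: -9+26=17 >-1, r--
l=1 r=14: -9+25=16 >-1, r--

l=1, r=13, sum=13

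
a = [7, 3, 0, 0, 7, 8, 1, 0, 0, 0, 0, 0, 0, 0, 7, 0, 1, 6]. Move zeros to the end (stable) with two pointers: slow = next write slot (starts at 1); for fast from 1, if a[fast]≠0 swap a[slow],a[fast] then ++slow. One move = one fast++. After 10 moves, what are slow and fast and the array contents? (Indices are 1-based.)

slow=1 fast=1: a[fast]=7≠0 swap→a[1]=7, slow++,fast++
slow=2 fast=2: a[fast]=3≠0 swap→a[2]=3, slow++,fast++
slow=3 fast=3: a[fast]=0, fast++
slow=3 fast=4: a[fast]=0, fast++
slow=3 fast=5: a[fast]=7≠0 swap→a[3]=7, slow++,fast++
slow=4 fast=6: a[fast]=8≠0 swap→a[4]=8, slow++,fast++
slow=5 fast=7: a[fast]=1≠0 swap→a[5]=1, slow++,fast++
slow=6 fast=8: a[fast]=0, fast++
slow=6 fast=9: a[fast]=0, fast++
slow=6 fast=10: a[fast]=0, fast++

slow=6, fast=11, a=[7, 3, 7, 8, 1, 0, 0, 0, 0, 0, 0, 0, 0, 0, 7, 0, 1, 6]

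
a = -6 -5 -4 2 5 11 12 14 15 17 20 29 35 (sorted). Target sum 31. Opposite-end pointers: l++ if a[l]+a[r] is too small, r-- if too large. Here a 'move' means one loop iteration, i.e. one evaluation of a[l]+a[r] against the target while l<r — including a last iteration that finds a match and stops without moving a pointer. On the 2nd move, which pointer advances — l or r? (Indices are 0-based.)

l

l=0 r=12: -6+35=29 <31, l++
l=1 r=12: -5+35=30 <31, l++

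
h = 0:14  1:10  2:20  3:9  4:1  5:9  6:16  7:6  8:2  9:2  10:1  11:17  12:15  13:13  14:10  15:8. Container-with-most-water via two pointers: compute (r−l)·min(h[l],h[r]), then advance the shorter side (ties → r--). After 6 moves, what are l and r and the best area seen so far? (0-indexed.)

l=2, r=11, best area=169

[0,15] min(14,8)*15=120 best=120 * → r--
[0,14] min(14,10)*14=140 best=140 * → r--
[0,13] min(14,13)*13=169 best=169 * → r--
[0,12] min(14,15)*12=168 best=169 → l++
[1,12] min(10,15)*11=110 best=169 → l++
[2,12] min(20,15)*10=150 best=169 → r--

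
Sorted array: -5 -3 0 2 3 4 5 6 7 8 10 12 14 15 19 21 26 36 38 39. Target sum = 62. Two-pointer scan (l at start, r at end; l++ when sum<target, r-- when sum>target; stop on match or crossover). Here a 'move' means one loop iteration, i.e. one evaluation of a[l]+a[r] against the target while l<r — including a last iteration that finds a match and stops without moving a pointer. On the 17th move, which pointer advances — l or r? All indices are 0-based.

r

l=0 r=19: -5+39=34 <62, l++
l=1 r=19: -3+39=36 <62, l++
l=2 r=19: 0+39=39 <62, l++
l=3 r=19: 2+39=41 <62, l++
l=4 r=19: 3+39=42 <62, l++
l=5 r=19: 4+39=43 <62, l++
l=6 r=19: 5+39=44 <62, l++
l=7 r=19: 6+39=45 <62, l++
l=8 r=19: 7+39=46 <62, l++
l=9 r=19: 8+39=47 <62, l++
l=10 r=19: 10+39=49 <62, l++
l=11 r=19: 12+39=51 <62, l++
l=12 r=19: 14+39=53 <62, l++
l=13 r=19: 15+39=54 <62, l++
l=14 r=19: 19+39=58 <62, l++
l=15 r=19: 21+39=60 <62, l++
l=16 r=19: 26+39=65 >62, r--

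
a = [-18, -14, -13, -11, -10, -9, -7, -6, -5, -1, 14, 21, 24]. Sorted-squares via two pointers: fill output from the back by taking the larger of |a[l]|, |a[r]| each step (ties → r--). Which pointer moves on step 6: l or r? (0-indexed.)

l

l=0 r=12: |-18|<=|24| out[12]=576, r--
l=0 r=11: |-18|<=|21| out[11]=441, r--
l=0 r=10: |-18|>|14| out[10]=324, l++
l=1 r=10: |-14|<=|14| out[9]=196, r--
l=1 r=9: |-14|>|-1| out[8]=196, l++
l=2 r=9: |-13|>|-1| out[7]=169, l++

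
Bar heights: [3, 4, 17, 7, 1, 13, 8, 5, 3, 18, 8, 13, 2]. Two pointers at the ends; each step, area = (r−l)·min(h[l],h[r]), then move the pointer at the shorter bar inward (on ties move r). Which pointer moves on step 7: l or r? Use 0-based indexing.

l=0 r=12: min(3,2)*12=24 best=24 *, r--
l=0 r=11: min(3,13)*11=33 best=33 *, l++
l=1 r=11: min(4,13)*10=40 best=40 *, l++
l=2 r=11: min(17,13)*9=117 best=117 *, r--
l=2 r=10: min(17,8)*8=64 best=117, r--
l=2 r=9: min(17,18)*7=119 best=119 *, l++
l=3 r=9: min(7,18)*6=42 best=119, l++

l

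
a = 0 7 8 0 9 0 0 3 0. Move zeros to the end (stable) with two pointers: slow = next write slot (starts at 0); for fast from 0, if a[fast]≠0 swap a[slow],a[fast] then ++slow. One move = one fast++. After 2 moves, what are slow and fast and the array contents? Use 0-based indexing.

slow=1, fast=2, a=[7, 0, 8, 0, 9, 0, 0, 3, 0]

(s=0,f=0) a[fast]=0 → fast++
(s=0,f=1) a[fast]=7≠0 swap→a[0]=7 → slow++,fast++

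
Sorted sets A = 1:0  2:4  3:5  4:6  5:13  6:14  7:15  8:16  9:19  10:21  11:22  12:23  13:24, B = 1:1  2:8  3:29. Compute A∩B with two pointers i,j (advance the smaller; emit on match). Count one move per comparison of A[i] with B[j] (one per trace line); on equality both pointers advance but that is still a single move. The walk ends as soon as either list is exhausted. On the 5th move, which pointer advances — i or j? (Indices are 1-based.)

i=1 j=1: 0<1, i++
i=2 j=1: 4>1, j++
i=2 j=2: 4<8, i++
i=3 j=2: 5<8, i++
i=4 j=2: 6<8, i++

i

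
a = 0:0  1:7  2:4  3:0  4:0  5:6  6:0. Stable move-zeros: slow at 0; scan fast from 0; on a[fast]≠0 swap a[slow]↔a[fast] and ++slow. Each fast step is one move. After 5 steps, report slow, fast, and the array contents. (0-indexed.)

slow=2, fast=5, a=[7, 4, 0, 0, 0, 6, 0]

(s=0,f=0) a[fast]=0 → fast++
(s=0,f=1) a[fast]=7≠0 swap→a[0]=7 → slow++,fast++
(s=1,f=2) a[fast]=4≠0 swap→a[1]=4 → slow++,fast++
(s=2,f=3) a[fast]=0 → fast++
(s=2,f=4) a[fast]=0 → fast++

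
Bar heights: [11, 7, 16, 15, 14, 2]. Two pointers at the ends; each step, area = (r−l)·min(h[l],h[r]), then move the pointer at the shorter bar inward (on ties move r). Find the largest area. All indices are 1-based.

[1,6] min(11,2)*5=10 best=10 * → r--
[1,5] min(11,14)*4=44 best=44 * → l++
[2,5] min(7,14)*3=21 best=44 → l++
[3,5] min(16,14)*2=28 best=44 → r--
[3,4] min(16,15)*1=15 best=44 → r--

max area = 44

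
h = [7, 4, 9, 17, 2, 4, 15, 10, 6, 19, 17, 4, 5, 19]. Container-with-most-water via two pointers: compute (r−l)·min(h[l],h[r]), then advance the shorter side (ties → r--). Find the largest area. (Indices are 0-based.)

max area = 170

[0,13] min(7,19)*13=91 best=91 * → l++
[1,13] min(4,19)*12=48 best=91 → l++
[2,13] min(9,19)*11=99 best=99 * → l++
[3,13] min(17,19)*10=170 best=170 * → l++
[4,13] min(2,19)*9=18 best=170 → l++
[5,13] min(4,19)*8=32 best=170 → l++
[6,13] min(15,19)*7=105 best=170 → l++
[7,13] min(10,19)*6=60 best=170 → l++
[8,13] min(6,19)*5=30 best=170 → l++
[9,13] min(19,19)*4=76 best=170 → r--
[9,12] min(19,5)*3=15 best=170 → r--
[9,11] min(19,4)*2=8 best=170 → r--
[9,10] min(19,17)*1=17 best=170 → r--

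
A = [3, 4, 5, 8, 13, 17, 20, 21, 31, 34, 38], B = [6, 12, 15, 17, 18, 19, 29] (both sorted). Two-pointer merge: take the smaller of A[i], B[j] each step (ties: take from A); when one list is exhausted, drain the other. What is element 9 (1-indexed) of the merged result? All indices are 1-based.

merged[9] = 17

[i=1,j=1] A[i]=3<=B[j]=6 take 3 → i++
[i=2,j=1] A[i]=4<=B[j]=6 take 4 → i++
[i=3,j=1] A[i]=5<=B[j]=6 take 5 → i++
[i=4,j=1] A[i]=8>B[j]=6 take 6 → j++
[i=4,j=2] A[i]=8<=B[j]=12 take 8 → i++
[i=5,j=2] A[i]=13>B[j]=12 take 12 → j++
[i=5,j=3] A[i]=13<=B[j]=15 take 13 → i++
[i=6,j=3] A[i]=17>B[j]=15 take 15 → j++
[i=6,j=4] A[i]=17<=B[j]=17 take 17 → i++
[i=7,j=4] A[i]=20>B[j]=17 take 17 → j++
[i=7,j=5] A[i]=20>B[j]=18 take 18 → j++
[i=7,j=6] A[i]=20>B[j]=19 take 19 → j++
[i=7,j=7] A[i]=20<=B[j]=29 take 20 → i++
[i=8,j=7] A[i]=21<=B[j]=29 take 21 → i++
[i=9,j=7] A[i]=31>B[j]=29 take 29 → j++
[i=9,j=8] B done, take A[i]=31 → i++
[i=10,j=8] B done, take A[i]=34 → i++
[i=11,j=8] B done, take A[i]=38 → i++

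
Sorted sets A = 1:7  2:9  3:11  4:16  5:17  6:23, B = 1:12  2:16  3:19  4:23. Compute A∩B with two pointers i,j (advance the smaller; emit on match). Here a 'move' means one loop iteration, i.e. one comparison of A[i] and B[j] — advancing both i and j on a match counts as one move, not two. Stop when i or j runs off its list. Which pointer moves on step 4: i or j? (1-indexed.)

i=1 j=1: 7<12, i++
i=2 j=1: 9<12, i++
i=3 j=1: 11<12, i++
i=4 j=1: 16>12, j++

j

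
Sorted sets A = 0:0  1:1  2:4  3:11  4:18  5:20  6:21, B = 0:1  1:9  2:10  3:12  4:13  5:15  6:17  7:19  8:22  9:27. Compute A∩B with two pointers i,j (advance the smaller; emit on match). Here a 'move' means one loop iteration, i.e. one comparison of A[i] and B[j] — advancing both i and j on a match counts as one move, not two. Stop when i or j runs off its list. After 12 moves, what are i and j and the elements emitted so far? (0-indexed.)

i=0 j=0: 0<1, i++
i=1 j=0: 1==1 emit, i++,j++
i=2 j=1: 4<9, i++
i=3 j=1: 11>9, j++
i=3 j=2: 11>10, j++
i=3 j=3: 11<12, i++
i=4 j=3: 18>12, j++
i=4 j=4: 18>13, j++
i=4 j=5: 18>15, j++
i=4 j=6: 18>17, j++
i=4 j=7: 18<19, i++
i=5 j=7: 20>19, j++

i=5, j=8, emitted=[1]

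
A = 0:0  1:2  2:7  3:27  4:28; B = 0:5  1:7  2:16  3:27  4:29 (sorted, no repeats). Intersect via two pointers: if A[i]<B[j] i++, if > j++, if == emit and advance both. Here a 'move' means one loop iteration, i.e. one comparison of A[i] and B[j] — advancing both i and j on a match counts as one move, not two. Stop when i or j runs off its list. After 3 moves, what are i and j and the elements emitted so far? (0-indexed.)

i=2, j=1, emitted=[]

[i=0,j=0] 0<5 → i++
[i=1,j=0] 2<5 → i++
[i=2,j=0] 7>5 → j++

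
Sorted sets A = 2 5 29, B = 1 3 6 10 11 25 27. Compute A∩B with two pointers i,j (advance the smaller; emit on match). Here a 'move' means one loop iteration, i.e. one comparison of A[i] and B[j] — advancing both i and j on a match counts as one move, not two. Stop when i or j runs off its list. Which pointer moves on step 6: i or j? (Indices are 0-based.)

[i=0,j=0] 2>1 → j++
[i=0,j=1] 2<3 → i++
[i=1,j=1] 5>3 → j++
[i=1,j=2] 5<6 → i++
[i=2,j=2] 29>6 → j++
[i=2,j=3] 29>10 → j++

j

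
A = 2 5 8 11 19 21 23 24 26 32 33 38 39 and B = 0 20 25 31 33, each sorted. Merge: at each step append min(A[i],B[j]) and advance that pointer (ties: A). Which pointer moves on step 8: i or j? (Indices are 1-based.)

[i=1,j=1] A[i]=2>B[j]=0 take 0 → j++
[i=1,j=2] A[i]=2<=B[j]=20 take 2 → i++
[i=2,j=2] A[i]=5<=B[j]=20 take 5 → i++
[i=3,j=2] A[i]=8<=B[j]=20 take 8 → i++
[i=4,j=2] A[i]=11<=B[j]=20 take 11 → i++
[i=5,j=2] A[i]=19<=B[j]=20 take 19 → i++
[i=6,j=2] A[i]=21>B[j]=20 take 20 → j++
[i=6,j=3] A[i]=21<=B[j]=25 take 21 → i++

i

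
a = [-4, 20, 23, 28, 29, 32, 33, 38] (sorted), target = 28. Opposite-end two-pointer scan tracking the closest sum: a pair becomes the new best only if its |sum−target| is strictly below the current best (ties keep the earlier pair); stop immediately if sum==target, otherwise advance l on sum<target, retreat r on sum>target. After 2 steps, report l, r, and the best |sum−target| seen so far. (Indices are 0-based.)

l=0 r=7: -4+38=34 d=6 *, r--
l=0 r=6: -4+33=29 d=1 *, r--

l=0, r=5, best |Δ|=1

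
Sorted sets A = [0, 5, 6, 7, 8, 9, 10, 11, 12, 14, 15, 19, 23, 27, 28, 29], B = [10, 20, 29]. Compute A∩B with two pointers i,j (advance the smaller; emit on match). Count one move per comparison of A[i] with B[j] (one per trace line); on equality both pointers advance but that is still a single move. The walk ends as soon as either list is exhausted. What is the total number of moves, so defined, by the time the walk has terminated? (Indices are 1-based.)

17 moves

[i=1,j=1] 0<10 → i++
[i=2,j=1] 5<10 → i++
[i=3,j=1] 6<10 → i++
[i=4,j=1] 7<10 → i++
[i=5,j=1] 8<10 → i++
[i=6,j=1] 9<10 → i++
[i=7,j=1] 10==10 emit → i++,j++
[i=8,j=2] 11<20 → i++
[i=9,j=2] 12<20 → i++
[i=10,j=2] 14<20 → i++
[i=11,j=2] 15<20 → i++
[i=12,j=2] 19<20 → i++
[i=13,j=2] 23>20 → j++
[i=13,j=3] 23<29 → i++
[i=14,j=3] 27<29 → i++
[i=15,j=3] 28<29 → i++
[i=16,j=3] 29==29 emit → i++,j++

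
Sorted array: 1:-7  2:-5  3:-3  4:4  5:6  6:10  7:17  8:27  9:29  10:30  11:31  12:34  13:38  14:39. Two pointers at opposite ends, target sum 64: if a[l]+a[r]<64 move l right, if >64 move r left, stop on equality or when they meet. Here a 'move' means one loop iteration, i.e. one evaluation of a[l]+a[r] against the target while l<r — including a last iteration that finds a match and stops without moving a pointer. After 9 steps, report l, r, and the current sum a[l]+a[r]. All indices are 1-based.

l=8, r=12, sum=61

[1,14] -7+39=32 <64 → l++
[2,14] -5+39=34 <64 → l++
[3,14] -3+39=36 <64 → l++
[4,14] 4+39=43 <64 → l++
[5,14] 6+39=45 <64 → l++
[6,14] 10+39=49 <64 → l++
[7,14] 17+39=56 <64 → l++
[8,14] 27+39=66 >64 → r--
[8,13] 27+38=65 >64 → r--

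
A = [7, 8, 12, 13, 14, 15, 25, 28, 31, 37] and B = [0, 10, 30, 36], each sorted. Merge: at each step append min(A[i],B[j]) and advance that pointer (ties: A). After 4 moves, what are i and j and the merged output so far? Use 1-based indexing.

i=1 j=1: A[i]=7>B[j]=0 take 0, j++
i=1 j=2: A[i]=7<=B[j]=10 take 7, i++
i=2 j=2: A[i]=8<=B[j]=10 take 8, i++
i=3 j=2: A[i]=12>B[j]=10 take 10, j++

i=3, j=3, merged so far=[0, 7, 8, 10]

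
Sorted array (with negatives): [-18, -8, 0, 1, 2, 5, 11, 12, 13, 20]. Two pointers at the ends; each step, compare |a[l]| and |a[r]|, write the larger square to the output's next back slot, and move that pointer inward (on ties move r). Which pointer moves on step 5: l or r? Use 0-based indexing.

[0,9] |-18|<=|20| out[9]=400 → r--
[0,8] |-18|>|13| out[8]=324 → l++
[1,8] |-8|<=|13| out[7]=169 → r--
[1,7] |-8|<=|12| out[6]=144 → r--
[1,6] |-8|<=|11| out[5]=121 → r--

r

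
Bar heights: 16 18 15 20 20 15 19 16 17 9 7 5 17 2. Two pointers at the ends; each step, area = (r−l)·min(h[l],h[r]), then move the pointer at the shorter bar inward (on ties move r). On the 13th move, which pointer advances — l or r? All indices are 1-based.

l=1 r=14: min(16,2)*13=26 best=26 *, r--
l=1 r=13: min(16,17)*12=192 best=192 *, l++
l=2 r=13: min(18,17)*11=187 best=192, r--
l=2 r=12: min(18,5)*10=50 best=192, r--
l=2 r=11: min(18,7)*9=63 best=192, r--
l=2 r=10: min(18,9)*8=72 best=192, r--
l=2 r=9: min(18,17)*7=119 best=192, r--
l=2 r=8: min(18,16)*6=96 best=192, r--
l=2 r=7: min(18,19)*5=90 best=192, l++
l=3 r=7: min(15,19)*4=60 best=192, l++
l=4 r=7: min(20,19)*3=57 best=192, r--
l=4 r=6: min(20,15)*2=30 best=192, r--
l=4 r=5: min(20,20)*1=20 best=192, r--

r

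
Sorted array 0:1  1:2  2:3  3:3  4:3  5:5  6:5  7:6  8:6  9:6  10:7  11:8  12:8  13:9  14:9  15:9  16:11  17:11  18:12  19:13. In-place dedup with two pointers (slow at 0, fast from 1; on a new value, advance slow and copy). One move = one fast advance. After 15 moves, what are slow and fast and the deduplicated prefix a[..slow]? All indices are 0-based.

slow=7, fast=16, prefix=[1, 2, 3, 5, 6, 7, 8, 9]

(s=0,f=1) a[fast]=2≠a[slow]=1 write a[1]=2 → slow++,fast++
(s=1,f=2) a[fast]=3≠a[slow]=2 write a[2]=3 → slow++,fast++
(s=2,f=3) a[fast]=3=a[slow] dup → fast++
(s=2,f=4) a[fast]=3=a[slow] dup → fast++
(s=2,f=5) a[fast]=5≠a[slow]=3 write a[3]=5 → slow++,fast++
(s=3,f=6) a[fast]=5=a[slow] dup → fast++
(s=3,f=7) a[fast]=6≠a[slow]=5 write a[4]=6 → slow++,fast++
(s=4,f=8) a[fast]=6=a[slow] dup → fast++
(s=4,f=9) a[fast]=6=a[slow] dup → fast++
(s=4,f=10) a[fast]=7≠a[slow]=6 write a[5]=7 → slow++,fast++
(s=5,f=11) a[fast]=8≠a[slow]=7 write a[6]=8 → slow++,fast++
(s=6,f=12) a[fast]=8=a[slow] dup → fast++
(s=6,f=13) a[fast]=9≠a[slow]=8 write a[7]=9 → slow++,fast++
(s=7,f=14) a[fast]=9=a[slow] dup → fast++
(s=7,f=15) a[fast]=9=a[slow] dup → fast++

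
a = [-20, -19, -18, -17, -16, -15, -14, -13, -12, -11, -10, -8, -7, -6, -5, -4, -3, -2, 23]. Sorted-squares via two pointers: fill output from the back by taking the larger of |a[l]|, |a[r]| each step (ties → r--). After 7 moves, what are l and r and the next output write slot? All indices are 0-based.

l=0 r=18: |-20|<=|23| out[18]=529, r--
l=0 r=17: |-20|>|-2| out[17]=400, l++
l=1 r=17: |-19|>|-2| out[16]=361, l++
l=2 r=17: |-18|>|-2| out[15]=324, l++
l=3 r=17: |-17|>|-2| out[14]=289, l++
l=4 r=17: |-16|>|-2| out[13]=256, l++
l=5 r=17: |-15|>|-2| out[12]=225, l++

l=6, r=17, next write slot=11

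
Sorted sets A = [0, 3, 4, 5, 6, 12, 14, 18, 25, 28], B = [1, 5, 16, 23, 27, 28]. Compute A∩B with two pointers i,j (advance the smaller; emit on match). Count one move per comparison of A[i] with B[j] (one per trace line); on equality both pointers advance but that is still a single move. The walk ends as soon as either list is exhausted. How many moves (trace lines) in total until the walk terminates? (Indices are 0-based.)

14 moves

[i=0,j=0] 0<1 → i++
[i=1,j=0] 3>1 → j++
[i=1,j=1] 3<5 → i++
[i=2,j=1] 4<5 → i++
[i=3,j=1] 5==5 emit → i++,j++
[i=4,j=2] 6<16 → i++
[i=5,j=2] 12<16 → i++
[i=6,j=2] 14<16 → i++
[i=7,j=2] 18>16 → j++
[i=7,j=3] 18<23 → i++
[i=8,j=3] 25>23 → j++
[i=8,j=4] 25<27 → i++
[i=9,j=4] 28>27 → j++
[i=9,j=5] 28==28 emit → i++,j++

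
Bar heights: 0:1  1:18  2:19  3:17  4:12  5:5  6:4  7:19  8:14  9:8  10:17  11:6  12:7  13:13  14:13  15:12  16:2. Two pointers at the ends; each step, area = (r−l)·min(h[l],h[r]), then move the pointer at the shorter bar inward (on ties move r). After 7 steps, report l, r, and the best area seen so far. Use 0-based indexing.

l=0 r=16: min(1,2)*16=16 best=16 *, l++
l=1 r=16: min(18,2)*15=30 best=30 *, r--
l=1 r=15: min(18,12)*14=168 best=168 *, r--
l=1 r=14: min(18,13)*13=169 best=169 *, r--
l=1 r=13: min(18,13)*12=156 best=169, r--
l=1 r=12: min(18,7)*11=77 best=169, r--
l=1 r=11: min(18,6)*10=60 best=169, r--

l=1, r=10, best area=169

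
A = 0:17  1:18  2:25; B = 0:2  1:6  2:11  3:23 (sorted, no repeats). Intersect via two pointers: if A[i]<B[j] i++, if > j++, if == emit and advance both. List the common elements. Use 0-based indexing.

intersection = []

[i=0,j=0] 17>2 → j++
[i=0,j=1] 17>6 → j++
[i=0,j=2] 17>11 → j++
[i=0,j=3] 17<23 → i++
[i=1,j=3] 18<23 → i++
[i=2,j=3] 25>23 → j++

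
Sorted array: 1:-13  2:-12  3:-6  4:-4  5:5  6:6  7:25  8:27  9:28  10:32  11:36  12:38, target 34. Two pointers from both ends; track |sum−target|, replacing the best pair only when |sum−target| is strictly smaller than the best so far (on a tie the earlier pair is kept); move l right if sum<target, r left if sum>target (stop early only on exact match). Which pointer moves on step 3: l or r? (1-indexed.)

l

l=1 r=12: -13+38=25 d=9 *, l++
l=2 r=12: -12+38=26 d=8 *, l++
l=3 r=12: -6+38=32 d=2 *, l++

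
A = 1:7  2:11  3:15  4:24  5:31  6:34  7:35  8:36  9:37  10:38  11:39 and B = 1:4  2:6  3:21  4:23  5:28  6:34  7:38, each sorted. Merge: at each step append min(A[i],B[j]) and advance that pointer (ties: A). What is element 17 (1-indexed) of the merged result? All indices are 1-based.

[i=1,j=1] A[i]=7>B[j]=4 take 4 → j++
[i=1,j=2] A[i]=7>B[j]=6 take 6 → j++
[i=1,j=3] A[i]=7<=B[j]=21 take 7 → i++
[i=2,j=3] A[i]=11<=B[j]=21 take 11 → i++
[i=3,j=3] A[i]=15<=B[j]=21 take 15 → i++
[i=4,j=3] A[i]=24>B[j]=21 take 21 → j++
[i=4,j=4] A[i]=24>B[j]=23 take 23 → j++
[i=4,j=5] A[i]=24<=B[j]=28 take 24 → i++
[i=5,j=5] A[i]=31>B[j]=28 take 28 → j++
[i=5,j=6] A[i]=31<=B[j]=34 take 31 → i++
[i=6,j=6] A[i]=34<=B[j]=34 take 34 → i++
[i=7,j=6] A[i]=35>B[j]=34 take 34 → j++
[i=7,j=7] A[i]=35<=B[j]=38 take 35 → i++
[i=8,j=7] A[i]=36<=B[j]=38 take 36 → i++
[i=9,j=7] A[i]=37<=B[j]=38 take 37 → i++
[i=10,j=7] A[i]=38<=B[j]=38 take 38 → i++
[i=11,j=7] A[i]=39>B[j]=38 take 38 → j++
[i=11,j=8] B done, take A[i]=39 → i++

merged[17] = 38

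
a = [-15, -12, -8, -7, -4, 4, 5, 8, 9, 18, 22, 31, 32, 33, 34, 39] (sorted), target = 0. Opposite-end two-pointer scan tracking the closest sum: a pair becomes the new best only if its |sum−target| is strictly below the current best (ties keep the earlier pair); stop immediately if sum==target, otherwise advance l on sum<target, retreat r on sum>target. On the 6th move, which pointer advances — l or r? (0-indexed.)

[0,15] -15+39=24 d=24 * → r--
[0,14] -15+34=19 d=19 * → r--
[0,13] -15+33=18 d=18 * → r--
[0,12] -15+32=17 d=17 * → r--
[0,11] -15+31=16 d=16 * → r--
[0,10] -15+22=7 d=7 * → r--

r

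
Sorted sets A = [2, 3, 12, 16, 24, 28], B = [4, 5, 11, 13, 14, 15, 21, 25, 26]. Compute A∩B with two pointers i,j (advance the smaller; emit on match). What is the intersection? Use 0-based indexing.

intersection = []

i=0 j=0: 2<4, i++
i=1 j=0: 3<4, i++
i=2 j=0: 12>4, j++
i=2 j=1: 12>5, j++
i=2 j=2: 12>11, j++
i=2 j=3: 12<13, i++
i=3 j=3: 16>13, j++
i=3 j=4: 16>14, j++
i=3 j=5: 16>15, j++
i=3 j=6: 16<21, i++
i=4 j=6: 24>21, j++
i=4 j=7: 24<25, i++
i=5 j=7: 28>25, j++
i=5 j=8: 28>26, j++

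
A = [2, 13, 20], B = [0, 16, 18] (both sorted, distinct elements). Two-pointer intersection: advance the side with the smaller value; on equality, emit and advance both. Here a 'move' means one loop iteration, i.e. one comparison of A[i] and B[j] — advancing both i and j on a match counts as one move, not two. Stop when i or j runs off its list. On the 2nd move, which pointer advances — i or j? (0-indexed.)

i=0 j=0: 2>0, j++
i=0 j=1: 2<16, i++

i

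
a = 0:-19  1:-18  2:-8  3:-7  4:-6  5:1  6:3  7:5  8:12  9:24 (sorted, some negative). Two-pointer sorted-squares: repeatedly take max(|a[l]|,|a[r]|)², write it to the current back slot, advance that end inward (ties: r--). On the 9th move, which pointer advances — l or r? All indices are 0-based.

r

l=0 r=9: |-19|<=|24| out[9]=576, r--
l=0 r=8: |-19|>|12| out[8]=361, l++
l=1 r=8: |-18|>|12| out[7]=324, l++
l=2 r=8: |-8|<=|12| out[6]=144, r--
l=2 r=7: |-8|>|5| out[5]=64, l++
l=3 r=7: |-7|>|5| out[4]=49, l++
l=4 r=7: |-6|>|5| out[3]=36, l++
l=5 r=7: |1|<=|5| out[2]=25, r--
l=5 r=6: |1|<=|3| out[1]=9, r--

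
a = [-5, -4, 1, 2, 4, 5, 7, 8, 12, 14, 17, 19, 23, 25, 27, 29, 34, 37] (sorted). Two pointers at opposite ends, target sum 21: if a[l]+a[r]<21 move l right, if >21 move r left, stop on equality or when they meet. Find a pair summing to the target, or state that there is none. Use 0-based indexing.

l=0 r=17: -5+37=32 >21, r--
l=0 r=16: -5+34=29 >21, r--
l=0 r=15: -5+29=24 >21, r--
l=0 r=14: -5+27=22 >21, r--
l=0 r=13: -5+25=20 <21, l++
l=1 r=13: -4+25=21, found

(-4, 25)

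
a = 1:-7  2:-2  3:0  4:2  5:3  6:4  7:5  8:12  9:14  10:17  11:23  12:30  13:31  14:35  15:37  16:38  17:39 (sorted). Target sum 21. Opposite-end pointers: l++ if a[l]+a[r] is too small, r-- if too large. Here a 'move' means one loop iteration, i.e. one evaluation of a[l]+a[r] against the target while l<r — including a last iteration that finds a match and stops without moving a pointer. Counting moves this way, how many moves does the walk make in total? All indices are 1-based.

8 moves

l=1 r=17: -7+39=32 >21, r--
l=1 r=16: -7+38=31 >21, r--
l=1 r=15: -7+37=30 >21, r--
l=1 r=14: -7+35=28 >21, r--
l=1 r=13: -7+31=24 >21, r--
l=1 r=12: -7+30=23 >21, r--
l=1 r=11: -7+23=16 <21, l++
l=2 r=11: -2+23=21, found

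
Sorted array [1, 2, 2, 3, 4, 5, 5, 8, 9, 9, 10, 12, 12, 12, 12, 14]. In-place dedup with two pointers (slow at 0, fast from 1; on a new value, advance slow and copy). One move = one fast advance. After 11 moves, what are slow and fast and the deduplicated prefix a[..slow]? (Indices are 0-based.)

(s=0,f=1) a[fast]=2≠a[slow]=1 write a[1]=2 → slow++,fast++
(s=1,f=2) a[fast]=2=a[slow] dup → fast++
(s=1,f=3) a[fast]=3≠a[slow]=2 write a[2]=3 → slow++,fast++
(s=2,f=4) a[fast]=4≠a[slow]=3 write a[3]=4 → slow++,fast++
(s=3,f=5) a[fast]=5≠a[slow]=4 write a[4]=5 → slow++,fast++
(s=4,f=6) a[fast]=5=a[slow] dup → fast++
(s=4,f=7) a[fast]=8≠a[slow]=5 write a[5]=8 → slow++,fast++
(s=5,f=8) a[fast]=9≠a[slow]=8 write a[6]=9 → slow++,fast++
(s=6,f=9) a[fast]=9=a[slow] dup → fast++
(s=6,f=10) a[fast]=10≠a[slow]=9 write a[7]=10 → slow++,fast++
(s=7,f=11) a[fast]=12≠a[slow]=10 write a[8]=12 → slow++,fast++

slow=8, fast=12, prefix=[1, 2, 3, 4, 5, 8, 9, 10, 12]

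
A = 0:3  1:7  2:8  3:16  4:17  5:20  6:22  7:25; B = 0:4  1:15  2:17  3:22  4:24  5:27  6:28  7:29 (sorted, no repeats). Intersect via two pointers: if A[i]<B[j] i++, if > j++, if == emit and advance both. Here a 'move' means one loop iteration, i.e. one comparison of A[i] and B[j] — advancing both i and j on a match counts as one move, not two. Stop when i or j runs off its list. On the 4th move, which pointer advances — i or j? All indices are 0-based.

i

[i=0,j=0] 3<4 → i++
[i=1,j=0] 7>4 → j++
[i=1,j=1] 7<15 → i++
[i=2,j=1] 8<15 → i++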